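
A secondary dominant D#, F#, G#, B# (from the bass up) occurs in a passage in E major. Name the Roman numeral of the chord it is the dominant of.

vi

The chord is a dominant seventh chord on G#.
A dominant resolves down a perfect fifth: G# → C#. In E major, C# is scale degree 6, i.e. vi.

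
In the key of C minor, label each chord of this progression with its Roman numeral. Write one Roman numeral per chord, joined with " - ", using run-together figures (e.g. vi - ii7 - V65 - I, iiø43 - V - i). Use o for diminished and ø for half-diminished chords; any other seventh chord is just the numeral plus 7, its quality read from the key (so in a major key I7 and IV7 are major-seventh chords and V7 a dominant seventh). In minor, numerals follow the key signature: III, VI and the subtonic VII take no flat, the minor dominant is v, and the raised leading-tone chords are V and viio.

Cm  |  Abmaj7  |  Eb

i - VI7 - III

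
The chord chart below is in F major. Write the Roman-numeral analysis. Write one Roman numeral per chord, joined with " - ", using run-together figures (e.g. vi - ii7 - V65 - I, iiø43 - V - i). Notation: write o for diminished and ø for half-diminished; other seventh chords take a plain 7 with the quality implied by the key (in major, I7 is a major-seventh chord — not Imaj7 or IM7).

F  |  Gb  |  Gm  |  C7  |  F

F has root F, degree 1 in F major, so I.
Gb: Gb with this quality isn't in the key; a major triad on b2 is the Neapolitan chord, bII.
Gm: minor triad on G = scale degree 2 → ii.
C7 has root C, degree 5 in F major, so V7.
F: major triad on F = scale degree 1 → I.

I - bII - ii - V7 - I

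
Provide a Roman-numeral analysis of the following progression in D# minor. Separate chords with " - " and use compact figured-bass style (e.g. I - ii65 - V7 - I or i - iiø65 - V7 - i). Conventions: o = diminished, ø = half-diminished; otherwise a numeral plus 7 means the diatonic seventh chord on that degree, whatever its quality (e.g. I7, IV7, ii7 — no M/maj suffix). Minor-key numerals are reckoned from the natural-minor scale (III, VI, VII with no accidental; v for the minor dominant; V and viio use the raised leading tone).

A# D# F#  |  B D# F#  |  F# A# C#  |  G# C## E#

i64 - VI - III - viio64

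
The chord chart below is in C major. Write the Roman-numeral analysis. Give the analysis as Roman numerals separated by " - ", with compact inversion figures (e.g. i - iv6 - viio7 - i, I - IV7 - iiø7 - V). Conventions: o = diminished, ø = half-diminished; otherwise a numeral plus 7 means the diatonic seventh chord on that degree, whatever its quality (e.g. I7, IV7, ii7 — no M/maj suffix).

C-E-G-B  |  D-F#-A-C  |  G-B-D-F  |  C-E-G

C-E-G-B: root C is the tonic; major seventh chord there is I7.
D-F#-A-C: a dominant seventh chord on D, the applied dominant of V → V7/V.
G-B-D-F: root G is the dominant; dominant seventh chord there is V7.
C-E-G: root C is the tonic; major triad there is I.

I7 - V7/V - V7 - I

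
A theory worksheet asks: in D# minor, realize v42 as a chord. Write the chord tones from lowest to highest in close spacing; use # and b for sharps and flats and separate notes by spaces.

G# A# C# E#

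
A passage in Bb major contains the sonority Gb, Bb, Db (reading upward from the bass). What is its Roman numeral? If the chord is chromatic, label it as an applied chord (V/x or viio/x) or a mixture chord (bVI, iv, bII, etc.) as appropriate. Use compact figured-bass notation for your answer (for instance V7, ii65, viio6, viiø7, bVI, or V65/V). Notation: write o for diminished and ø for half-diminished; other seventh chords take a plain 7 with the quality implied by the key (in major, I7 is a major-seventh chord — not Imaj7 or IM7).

bVI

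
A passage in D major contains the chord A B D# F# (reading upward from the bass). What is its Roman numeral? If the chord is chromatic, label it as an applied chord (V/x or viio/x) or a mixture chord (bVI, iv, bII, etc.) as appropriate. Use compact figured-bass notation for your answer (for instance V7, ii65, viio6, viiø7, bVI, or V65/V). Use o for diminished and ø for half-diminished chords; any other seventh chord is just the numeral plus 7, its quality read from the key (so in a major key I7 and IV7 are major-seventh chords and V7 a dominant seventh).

Stacked in thirds the chord is B-D#-F#-A: a dominant seventh chord on B.
B is not a diatonic chord root with this quality in D major, but it lies a perfect fifth above E (ii), so the chord functions as an applied dominant of ii.
With A in the bass the chord is in third inversion, so the figured bass is 42.

V42/ii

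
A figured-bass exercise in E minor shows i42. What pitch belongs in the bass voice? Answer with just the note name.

D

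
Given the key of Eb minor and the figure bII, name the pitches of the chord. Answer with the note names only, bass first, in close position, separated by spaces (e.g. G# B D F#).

Fb Ab Cb

bII is the Neapolitan chord — a major triad on the lowered second degree. In Eb minor that root is Fb.
So the chord is Fb-Ab-Cb.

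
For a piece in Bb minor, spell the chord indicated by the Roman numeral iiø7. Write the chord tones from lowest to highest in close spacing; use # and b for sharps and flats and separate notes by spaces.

C Eb Gb Bb

The numeral's case and figure indicate a half-diminished seventh chord. In Bb minor its root, the second degree, is C.
That chord is spelled C-Eb-Gb-Bb.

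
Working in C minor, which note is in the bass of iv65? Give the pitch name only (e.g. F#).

iv in C minor has root F; the chord is F-Ab-C-Eb.
The figure 65 means first inversion — the third is in the bass.

Ab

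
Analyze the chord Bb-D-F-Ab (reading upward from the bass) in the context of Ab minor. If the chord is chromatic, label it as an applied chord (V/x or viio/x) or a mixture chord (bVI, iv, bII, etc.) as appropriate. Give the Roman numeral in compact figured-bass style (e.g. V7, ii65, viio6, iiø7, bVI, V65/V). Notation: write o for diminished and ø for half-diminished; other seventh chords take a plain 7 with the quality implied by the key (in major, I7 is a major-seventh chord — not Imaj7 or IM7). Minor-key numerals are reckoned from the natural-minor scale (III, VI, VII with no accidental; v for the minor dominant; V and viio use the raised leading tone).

V7/V

Stacked in thirds the chord is Bb-D-F-Ab: a dominant seventh chord on Bb.
Bb is not a diatonic chord root with this quality in Ab minor, but it lies a perfect fifth above Eb (V), so the chord functions as an applied dominant of V.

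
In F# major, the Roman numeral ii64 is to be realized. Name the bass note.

D#

ii in F# major has root G#; the chord is G#-B-D#.
The figure 64 means second inversion — the fifth is in the bass.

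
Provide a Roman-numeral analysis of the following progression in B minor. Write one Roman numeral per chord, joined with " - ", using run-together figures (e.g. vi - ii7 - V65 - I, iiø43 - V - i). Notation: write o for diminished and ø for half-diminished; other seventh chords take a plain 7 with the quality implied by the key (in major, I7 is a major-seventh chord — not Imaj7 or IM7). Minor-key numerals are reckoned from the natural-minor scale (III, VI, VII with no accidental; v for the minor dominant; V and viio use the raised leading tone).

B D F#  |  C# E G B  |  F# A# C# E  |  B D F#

B-D-F#: root B is the tonic; minor triad there is i.
C#-E-G-B has root C#, degree 2 in B minor, so iiø7.
F#-A#-C#-E has root F#, degree 5 in B minor, so V7.
B-D-F# has root B, degree 1 in B minor, so i.

i - iiø7 - V7 - i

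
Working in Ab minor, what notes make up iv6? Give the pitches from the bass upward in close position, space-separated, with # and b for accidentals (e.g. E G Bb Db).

The numeral's case and figure indicate a minor triad. In Ab minor its root, the fourth degree, is Db.
Stacking thirds from Db gives Db-Fb-Ab.
The figured bass 6 indicates first inversion, placing the third (Fb) in the bass: Fb-Ab-Db.

Fb Ab Db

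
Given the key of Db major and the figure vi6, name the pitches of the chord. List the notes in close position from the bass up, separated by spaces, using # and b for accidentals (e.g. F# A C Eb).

In Db major, the submediant is Bb, and the diatonic chord built there is a minor triad.
That chord is spelled Bb-Db-F.
With the 6 figure the chord is in first inversion; from the bass Db upward in close position it reads Db-F-Bb.

Db F Bb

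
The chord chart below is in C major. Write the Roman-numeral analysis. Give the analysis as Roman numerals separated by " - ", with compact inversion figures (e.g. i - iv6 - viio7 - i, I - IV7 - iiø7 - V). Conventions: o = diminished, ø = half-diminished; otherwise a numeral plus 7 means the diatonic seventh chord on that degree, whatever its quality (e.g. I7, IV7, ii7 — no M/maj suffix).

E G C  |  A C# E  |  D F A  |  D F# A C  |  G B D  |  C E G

E-G-C: major triad on C = scale degree 1 → I6.
A-C#-E is the secondary dominant of ii (major triad on A): V/ii.
D-F-A has root D, degree 2 in C major, so ii.
D-F#-A-C: chromatic; D is V of V, so V7/V.
G-B-D has root G, degree 5 in C major, so V.
C-E-G has root C, degree 1 in C major, so I.

I6 - V/ii - ii - V7/V - V - I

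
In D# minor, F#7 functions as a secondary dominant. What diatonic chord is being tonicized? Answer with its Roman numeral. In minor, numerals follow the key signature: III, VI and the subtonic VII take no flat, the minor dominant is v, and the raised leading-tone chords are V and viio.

The chord is a dominant seventh chord on F#.
A dominant resolves down a perfect fifth: F# → B. In D# minor, B is scale degree 6, i.e. VI.

VI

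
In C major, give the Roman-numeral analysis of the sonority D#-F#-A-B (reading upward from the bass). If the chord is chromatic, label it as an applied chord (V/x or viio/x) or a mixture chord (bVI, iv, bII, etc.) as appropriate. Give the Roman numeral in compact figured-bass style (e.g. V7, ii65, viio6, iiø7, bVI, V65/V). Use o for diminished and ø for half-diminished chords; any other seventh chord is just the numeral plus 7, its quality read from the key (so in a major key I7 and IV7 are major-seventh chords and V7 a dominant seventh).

V65/iii

Stacked in thirds the chord is B-D#-F#-A: a dominant seventh chord on B.
B is not a diatonic chord root with this quality in C major, but it lies a perfect fifth above E (iii), so the chord functions as an applied dominant of iii.
With D# in the bass the chord is in first inversion, so the figured bass is 65.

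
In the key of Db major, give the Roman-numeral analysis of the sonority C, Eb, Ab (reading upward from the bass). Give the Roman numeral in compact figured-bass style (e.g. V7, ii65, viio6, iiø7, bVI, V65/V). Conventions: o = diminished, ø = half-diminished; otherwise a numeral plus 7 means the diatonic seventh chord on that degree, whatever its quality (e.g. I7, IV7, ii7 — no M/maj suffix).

The pitches Ab-C-Eb form a major triad rooted on Ab.
Ab is scale degree 5 in Db major, and a major triad on that degree is written V.
With C in the bass the chord is in first inversion, so the figured bass is 6.

V6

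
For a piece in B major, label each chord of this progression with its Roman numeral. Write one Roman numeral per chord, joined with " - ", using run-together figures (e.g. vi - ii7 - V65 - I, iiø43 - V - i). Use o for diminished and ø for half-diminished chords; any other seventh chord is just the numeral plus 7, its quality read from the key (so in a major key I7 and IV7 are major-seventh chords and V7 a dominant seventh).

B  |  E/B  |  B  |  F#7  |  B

I - IV64 - I - V7 - I

B: root B is the tonic; major triad there is I.
E/B has root E, degree 4 in B major, so IV64.
B has root B, degree 1 in B major, so I.
F#7 has root F#, degree 5 in B major, so V7.
B: root B is the tonic; major triad there is I.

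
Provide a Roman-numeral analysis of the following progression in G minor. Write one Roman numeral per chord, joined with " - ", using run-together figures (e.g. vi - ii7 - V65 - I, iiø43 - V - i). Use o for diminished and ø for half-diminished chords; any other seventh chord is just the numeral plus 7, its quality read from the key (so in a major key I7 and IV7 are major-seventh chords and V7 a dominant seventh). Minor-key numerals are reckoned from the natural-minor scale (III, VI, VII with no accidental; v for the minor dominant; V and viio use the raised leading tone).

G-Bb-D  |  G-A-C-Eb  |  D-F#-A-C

i - iiø42 - V7

G-Bb-D has root G, degree 1 in G minor, so i.
G-A-C-Eb: half-diminished seventh chord on A = scale degree 2 → iiø42.
D-F#-A-C has root D, degree 5 in G minor, so V7.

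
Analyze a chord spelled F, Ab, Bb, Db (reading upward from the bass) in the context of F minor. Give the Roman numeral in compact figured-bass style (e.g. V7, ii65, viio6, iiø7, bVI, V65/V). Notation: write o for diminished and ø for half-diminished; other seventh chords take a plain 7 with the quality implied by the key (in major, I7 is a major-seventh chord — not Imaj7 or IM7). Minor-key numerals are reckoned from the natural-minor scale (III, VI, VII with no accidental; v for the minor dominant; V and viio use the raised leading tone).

The pitches Bb-Db-F-Ab form a minor seventh chord rooted on Bb.
In F minor, Bb is the subdominant; the diatonic minor seventh chord there is iv7.
With F in the bass the chord is in second inversion, so the figured bass is 43.

iv43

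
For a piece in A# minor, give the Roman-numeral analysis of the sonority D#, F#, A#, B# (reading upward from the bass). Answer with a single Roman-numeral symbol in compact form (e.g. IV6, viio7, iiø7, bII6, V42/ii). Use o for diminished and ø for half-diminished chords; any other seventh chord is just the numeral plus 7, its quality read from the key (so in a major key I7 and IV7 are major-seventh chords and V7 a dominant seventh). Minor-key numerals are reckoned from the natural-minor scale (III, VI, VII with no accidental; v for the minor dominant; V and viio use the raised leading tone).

iiø65

The pitches B#-D#-F#-A# form a half-diminished seventh chord rooted on B#.
In A# minor, B# is the supertonic; the diatonic half-diminished seventh chord there is iiø7.
With D# in the bass the chord is in first inversion, so the figured bass is 65.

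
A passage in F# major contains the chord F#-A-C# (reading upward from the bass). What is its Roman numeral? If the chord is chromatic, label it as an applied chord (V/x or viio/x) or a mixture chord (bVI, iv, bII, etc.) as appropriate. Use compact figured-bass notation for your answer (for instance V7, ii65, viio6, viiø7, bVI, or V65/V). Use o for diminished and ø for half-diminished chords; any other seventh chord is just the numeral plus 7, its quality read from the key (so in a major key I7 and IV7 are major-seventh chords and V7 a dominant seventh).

i

The pitches F#-A-C# form a minor triad rooted on F#.
F# is the first degree of F# major. This is the minor tonic, borrowed from the parallel minor.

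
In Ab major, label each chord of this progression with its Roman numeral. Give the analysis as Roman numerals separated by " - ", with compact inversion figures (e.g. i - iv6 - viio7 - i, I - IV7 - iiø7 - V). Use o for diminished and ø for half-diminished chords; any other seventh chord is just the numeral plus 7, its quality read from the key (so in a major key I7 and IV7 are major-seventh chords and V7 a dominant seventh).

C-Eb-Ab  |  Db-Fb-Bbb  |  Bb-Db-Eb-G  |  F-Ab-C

C-Eb-Ab: major triad on Ab = scale degree 1 → I6.
Db-Fb-Bbb: major triad on Bbb — chromatic; Bbb is the lowered second degree, so this is the Neapolitan sixth, bII6 (third, Db, in the bass — hence the 6).
Bb-Db-Eb-G has root Eb, degree 5 in Ab major, so V43.
F-Ab-C: minor triad on F = scale degree 6 → vi.

I6 - bII6 - V43 - vi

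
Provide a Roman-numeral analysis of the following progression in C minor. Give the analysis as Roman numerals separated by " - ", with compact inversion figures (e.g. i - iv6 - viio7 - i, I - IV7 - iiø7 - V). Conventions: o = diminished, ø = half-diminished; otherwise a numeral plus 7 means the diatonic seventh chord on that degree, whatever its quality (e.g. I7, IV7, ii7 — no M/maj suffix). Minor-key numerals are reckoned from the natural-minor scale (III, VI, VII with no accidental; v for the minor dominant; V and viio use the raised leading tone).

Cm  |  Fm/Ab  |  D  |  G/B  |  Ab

i - iv6 - V/V - V6 - VI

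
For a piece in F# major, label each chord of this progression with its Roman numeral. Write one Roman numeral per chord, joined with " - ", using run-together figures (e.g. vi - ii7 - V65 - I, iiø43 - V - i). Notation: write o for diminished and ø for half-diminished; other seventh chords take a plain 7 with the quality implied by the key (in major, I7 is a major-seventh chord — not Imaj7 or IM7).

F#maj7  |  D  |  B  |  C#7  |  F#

F#maj7: root F# is the tonic; major seventh chord there is I7.
D: major triad on D — chromatic; bVI (borrowed from the parallel minor).
B: major triad on B = scale degree 4 → IV.
C#7 has root C#, degree 5 in F# major, so V7.
F#: major triad on F# = scale degree 1 → I.

I7 - bVI - IV - V7 - I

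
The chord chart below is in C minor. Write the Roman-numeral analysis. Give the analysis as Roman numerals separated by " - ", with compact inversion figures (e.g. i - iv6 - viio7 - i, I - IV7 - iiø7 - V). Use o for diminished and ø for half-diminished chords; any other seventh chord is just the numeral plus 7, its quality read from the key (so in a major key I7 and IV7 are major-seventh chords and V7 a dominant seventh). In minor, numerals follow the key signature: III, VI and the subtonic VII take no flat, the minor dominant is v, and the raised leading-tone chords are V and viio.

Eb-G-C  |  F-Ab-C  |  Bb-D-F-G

i6 - iv - v65

Eb-G-C has root C, degree 1 in C minor, so i6.
F-Ab-C has root F, degree 4 in C minor, so iv.
Bb-D-F-G has root G, degree 5 in C minor, so v65.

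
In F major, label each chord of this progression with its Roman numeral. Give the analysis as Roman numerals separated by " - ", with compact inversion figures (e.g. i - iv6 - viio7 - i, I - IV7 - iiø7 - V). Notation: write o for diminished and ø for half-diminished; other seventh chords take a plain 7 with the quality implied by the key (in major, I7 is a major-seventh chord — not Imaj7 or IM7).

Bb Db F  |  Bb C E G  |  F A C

iv - V42 - I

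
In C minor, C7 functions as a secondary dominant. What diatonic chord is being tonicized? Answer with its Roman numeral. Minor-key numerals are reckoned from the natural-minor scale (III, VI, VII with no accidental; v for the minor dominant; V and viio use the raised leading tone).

iv

The chord is a dominant seventh chord on C.
A dominant resolves down a perfect fifth: C → F. In C minor, F is scale degree 4, i.e. iv.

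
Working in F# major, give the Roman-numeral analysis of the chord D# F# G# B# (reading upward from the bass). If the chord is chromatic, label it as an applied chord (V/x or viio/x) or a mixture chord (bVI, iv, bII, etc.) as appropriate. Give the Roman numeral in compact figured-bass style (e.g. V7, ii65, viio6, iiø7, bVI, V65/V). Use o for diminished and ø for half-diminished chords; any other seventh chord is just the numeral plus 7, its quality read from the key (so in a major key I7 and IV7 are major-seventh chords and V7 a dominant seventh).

V43/V

Stacked in thirds the chord is G#-B#-D#-F#: a dominant seventh chord on G#.
G# is not a diatonic chord root with this quality in F# major, but it lies a perfect fifth above C# (V), so the chord functions as an applied dominant of V.
With D# in the bass the chord is in second inversion, so the figured bass is 43.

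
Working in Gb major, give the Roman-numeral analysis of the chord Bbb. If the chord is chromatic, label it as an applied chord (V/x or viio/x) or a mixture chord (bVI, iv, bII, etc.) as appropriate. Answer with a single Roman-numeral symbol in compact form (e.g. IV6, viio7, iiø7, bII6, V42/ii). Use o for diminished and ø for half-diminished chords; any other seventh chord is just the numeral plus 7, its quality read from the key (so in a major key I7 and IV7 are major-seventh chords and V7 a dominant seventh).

bIII

Stacked in thirds the chord is Bbb-Db-Fb: a major triad on Bbb.
Bbb is the lowered third degree of Gb major (diatonic 3 would be Bb). This is a major triad on the lowered third degree, borrowed from the parallel minor.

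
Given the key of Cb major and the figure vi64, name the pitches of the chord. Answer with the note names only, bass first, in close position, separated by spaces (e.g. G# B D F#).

The numeral's case and figure indicate a minor triad. In Cb major its root, the sixth degree, is Ab.
That chord is spelled Ab-Cb-Eb.
With the 64 figure the chord is in second inversion; from the bass Eb upward in close position it reads Eb-Ab-Cb.

Eb Ab Cb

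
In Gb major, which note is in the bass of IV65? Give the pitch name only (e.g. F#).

IV in Gb major has root Cb; the chord is Cb-Eb-Gb-Bb.
The figure 65 means first inversion — the third is in the bass.

Eb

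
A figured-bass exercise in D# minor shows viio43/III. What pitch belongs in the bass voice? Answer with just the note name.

B

The applied chord viio43/III is rooted on E#: E#-G#-B-D.
The figure 43 means second inversion — the fifth is in the bass.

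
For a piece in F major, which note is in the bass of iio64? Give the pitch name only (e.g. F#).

iio in F major has root G; the chord is G-Bb-Db.
The figure 64 means second inversion — the fifth is in the bass.

Db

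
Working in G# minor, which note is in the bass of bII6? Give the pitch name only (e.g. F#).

bII in G# minor has root A; the chord is A-C#-E.
The figure 6 means first inversion — the third is in the bass.

C#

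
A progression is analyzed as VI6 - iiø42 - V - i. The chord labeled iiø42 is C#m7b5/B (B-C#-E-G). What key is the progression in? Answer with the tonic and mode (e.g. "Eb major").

The chord C#m7b5/B is a half-diminished seventh chord rooted on C#; its label is iiø42.
If C# is scale degree 2 and the mode makes that degree carry a half-diminished seventh chord, the tonic is B and the mode is minor.

B minor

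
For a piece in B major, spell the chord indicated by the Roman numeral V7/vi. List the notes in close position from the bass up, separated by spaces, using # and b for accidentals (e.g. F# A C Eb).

D# F## A# C#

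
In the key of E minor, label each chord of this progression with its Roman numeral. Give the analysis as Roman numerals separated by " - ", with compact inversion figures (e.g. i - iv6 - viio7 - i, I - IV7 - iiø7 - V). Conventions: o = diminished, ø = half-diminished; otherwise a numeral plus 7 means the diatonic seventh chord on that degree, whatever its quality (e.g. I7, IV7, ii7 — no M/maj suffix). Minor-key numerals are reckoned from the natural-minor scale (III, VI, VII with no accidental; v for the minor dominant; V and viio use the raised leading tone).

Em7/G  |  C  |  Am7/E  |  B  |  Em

Em7/G has root E, degree 1 in E minor, so i65.
C has root C, degree 6 in E minor, so VI.
Am7/E: root A is the subdominant; minor seventh chord there is iv43.
B has root B, degree 5 in E minor, so V.
Em has root E, degree 1 in E minor, so i.

i65 - VI - iv43 - V - i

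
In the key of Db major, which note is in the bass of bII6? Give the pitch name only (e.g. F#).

bII in Db major has root Ebb; the chord is Ebb-Gb-Bbb.
The figure 6 means first inversion — the third is in the bass.

Gb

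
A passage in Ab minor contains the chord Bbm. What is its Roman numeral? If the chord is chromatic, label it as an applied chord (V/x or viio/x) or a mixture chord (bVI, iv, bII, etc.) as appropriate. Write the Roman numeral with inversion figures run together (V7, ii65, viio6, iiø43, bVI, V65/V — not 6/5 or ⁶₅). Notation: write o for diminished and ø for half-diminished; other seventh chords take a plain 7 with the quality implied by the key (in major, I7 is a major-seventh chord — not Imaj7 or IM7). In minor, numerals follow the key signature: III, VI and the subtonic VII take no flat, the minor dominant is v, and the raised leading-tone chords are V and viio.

ii

The pitches Bb-Db-F form a minor triad rooted on Bb.
Bb is the second degree of Ab minor. This is the minor supertonic, borrowed from the parallel major (the Dorian ii).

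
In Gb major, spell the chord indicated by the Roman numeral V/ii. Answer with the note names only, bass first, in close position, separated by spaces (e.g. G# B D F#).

Eb G Bb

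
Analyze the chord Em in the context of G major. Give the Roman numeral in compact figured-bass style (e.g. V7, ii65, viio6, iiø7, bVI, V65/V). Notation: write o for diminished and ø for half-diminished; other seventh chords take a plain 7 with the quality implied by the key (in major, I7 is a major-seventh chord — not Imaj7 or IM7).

vi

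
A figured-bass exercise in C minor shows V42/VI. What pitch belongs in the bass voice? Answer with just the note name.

The applied chord V42/VI is rooted on Eb: Eb-G-Bb-Db.
The figure 42 means third inversion — the seventh is in the bass.

Db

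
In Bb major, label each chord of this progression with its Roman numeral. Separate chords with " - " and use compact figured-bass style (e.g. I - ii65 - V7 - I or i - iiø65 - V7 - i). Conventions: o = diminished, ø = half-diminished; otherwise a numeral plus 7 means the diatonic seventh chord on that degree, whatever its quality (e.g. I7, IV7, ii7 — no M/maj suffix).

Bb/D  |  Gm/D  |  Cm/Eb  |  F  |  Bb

Bb/D: root Bb is the tonic; major triad there is I6.
Gm/D has root G, degree 6 in Bb major, so vi64.
Cm/Eb: minor triad on C = scale degree 2 → ii6.
F: root F is the dominant; major triad there is V.
Bb has root Bb, degree 1 in Bb major, so I.

I6 - vi64 - ii6 - V - I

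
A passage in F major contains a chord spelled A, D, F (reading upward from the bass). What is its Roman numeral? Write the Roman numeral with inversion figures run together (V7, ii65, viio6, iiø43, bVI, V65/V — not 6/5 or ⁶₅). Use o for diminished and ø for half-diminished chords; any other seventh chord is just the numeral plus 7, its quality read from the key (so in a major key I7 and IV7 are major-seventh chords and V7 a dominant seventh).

vi64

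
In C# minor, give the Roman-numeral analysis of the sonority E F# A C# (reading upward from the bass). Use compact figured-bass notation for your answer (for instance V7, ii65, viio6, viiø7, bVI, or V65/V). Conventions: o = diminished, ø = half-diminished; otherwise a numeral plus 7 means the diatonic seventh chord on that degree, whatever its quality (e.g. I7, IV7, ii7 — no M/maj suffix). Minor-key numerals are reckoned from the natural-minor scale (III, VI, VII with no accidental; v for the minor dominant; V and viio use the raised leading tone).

Stacked in thirds the chord is F#-A-C#-E: a minor seventh chord on F#.
F# is scale degree 4 in C# minor, and a minor seventh chord on that degree is written iv7.
With E in the bass the chord is in third inversion, so the figured bass is 42.

iv42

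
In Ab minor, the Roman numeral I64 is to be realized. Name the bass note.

Eb

I in Ab minor has root Ab; the chord is Ab-C-Eb.
The figure 64 means second inversion — the fifth is in the bass.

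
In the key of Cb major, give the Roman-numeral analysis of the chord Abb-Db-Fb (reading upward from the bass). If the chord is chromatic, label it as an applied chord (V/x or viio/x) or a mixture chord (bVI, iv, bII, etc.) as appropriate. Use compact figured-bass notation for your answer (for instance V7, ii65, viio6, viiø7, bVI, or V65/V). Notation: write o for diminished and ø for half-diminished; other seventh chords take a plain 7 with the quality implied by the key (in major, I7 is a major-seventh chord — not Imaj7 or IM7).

iio64

The pitches Db-Fb-Abb form a diminished triad rooted on Db.
Db is the second degree of Cb major. This is the diminished supertonic triad, borrowed from the parallel minor.
With Abb in the bass the chord is in second inversion, so the figured bass is 64.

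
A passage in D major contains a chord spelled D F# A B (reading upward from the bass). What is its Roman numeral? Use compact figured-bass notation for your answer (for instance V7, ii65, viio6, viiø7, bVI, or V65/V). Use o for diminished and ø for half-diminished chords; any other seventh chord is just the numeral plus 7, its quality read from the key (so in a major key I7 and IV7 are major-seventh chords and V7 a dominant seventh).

vi65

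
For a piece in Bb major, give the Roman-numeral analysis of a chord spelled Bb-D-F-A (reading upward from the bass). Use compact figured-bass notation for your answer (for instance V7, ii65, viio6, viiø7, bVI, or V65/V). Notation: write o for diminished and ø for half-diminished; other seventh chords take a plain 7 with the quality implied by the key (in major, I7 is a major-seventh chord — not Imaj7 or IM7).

I7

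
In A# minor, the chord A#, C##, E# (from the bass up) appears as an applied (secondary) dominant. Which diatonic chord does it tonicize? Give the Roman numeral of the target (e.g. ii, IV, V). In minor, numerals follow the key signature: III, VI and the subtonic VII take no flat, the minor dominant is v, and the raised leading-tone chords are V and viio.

The chord is a major triad on A#.
A dominant resolves down a perfect fifth: A# → D#. In A# minor, D# is scale degree 4, i.e. iv.

iv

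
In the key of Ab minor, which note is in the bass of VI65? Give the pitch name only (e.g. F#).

VI in Ab minor has root Fb; the chord is Fb-Ab-Cb-Eb.
The figure 65 means first inversion — the third is in the bass.

Ab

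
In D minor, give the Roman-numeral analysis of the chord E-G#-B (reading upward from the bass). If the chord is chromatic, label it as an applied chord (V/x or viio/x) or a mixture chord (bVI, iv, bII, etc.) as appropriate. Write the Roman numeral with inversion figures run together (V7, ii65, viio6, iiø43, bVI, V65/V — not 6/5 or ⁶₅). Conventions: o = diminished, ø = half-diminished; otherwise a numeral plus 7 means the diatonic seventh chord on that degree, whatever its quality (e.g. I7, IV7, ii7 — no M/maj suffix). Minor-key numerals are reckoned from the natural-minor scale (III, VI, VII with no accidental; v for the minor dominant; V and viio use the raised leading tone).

V/V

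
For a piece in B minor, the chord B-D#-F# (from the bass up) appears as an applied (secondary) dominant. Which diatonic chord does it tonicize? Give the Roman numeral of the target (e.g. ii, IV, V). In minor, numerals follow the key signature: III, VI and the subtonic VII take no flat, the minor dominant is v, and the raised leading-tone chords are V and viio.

iv

The chord is a major triad on B.
A dominant resolves down a perfect fifth: B → E. In B minor, E is scale degree 4, i.e. iv.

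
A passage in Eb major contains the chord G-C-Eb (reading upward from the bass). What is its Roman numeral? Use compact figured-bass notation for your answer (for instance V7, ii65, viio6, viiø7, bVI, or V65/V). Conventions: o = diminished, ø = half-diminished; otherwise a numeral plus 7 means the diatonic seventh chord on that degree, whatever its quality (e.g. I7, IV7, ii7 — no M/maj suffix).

vi64

The pitches C-Eb-G form a minor triad rooted on C.
C is scale degree 6 in Eb major, and a minor triad on that degree is written vi.
With G in the bass the chord is in second inversion, so the figured bass is 64.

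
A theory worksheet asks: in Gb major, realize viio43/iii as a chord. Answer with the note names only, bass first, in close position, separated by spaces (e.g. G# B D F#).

Eb Gb A C

The slash marks an applied leading-tone chord: viio of iii. In Gb major, iii is Bb, so the leading tone to it is A, a half step below.
Building a fully diminished seventh chord on A gives A-C-Eb-Gb.
With the 43 figure the chord is in second inversion; from the bass Eb upward in close position it reads Eb-Gb-A-C.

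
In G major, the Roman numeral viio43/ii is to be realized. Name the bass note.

The applied chord viio43/ii is rooted on G#: G#-B-D-F.
The figure 43 means second inversion — the fifth is in the bass.

D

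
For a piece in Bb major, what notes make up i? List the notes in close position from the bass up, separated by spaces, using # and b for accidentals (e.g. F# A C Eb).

Bb Db F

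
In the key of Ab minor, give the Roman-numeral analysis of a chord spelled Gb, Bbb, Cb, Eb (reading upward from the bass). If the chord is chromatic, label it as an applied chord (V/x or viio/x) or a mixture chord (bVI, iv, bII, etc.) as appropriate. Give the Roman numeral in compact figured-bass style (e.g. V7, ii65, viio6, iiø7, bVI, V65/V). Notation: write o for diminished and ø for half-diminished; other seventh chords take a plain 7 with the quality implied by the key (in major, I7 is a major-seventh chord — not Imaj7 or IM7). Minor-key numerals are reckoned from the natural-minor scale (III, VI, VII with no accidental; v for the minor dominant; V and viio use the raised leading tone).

V43/VI

The pitches Cb-Eb-Gb-Bbb form a dominant seventh chord rooted on Cb.
Cb is not a diatonic chord root with this quality in Ab minor, but it lies a perfect fifth above Fb (VI), so the chord functions as an applied dominant of VI.
With Gb in the bass the chord is in second inversion, so the figured bass is 43.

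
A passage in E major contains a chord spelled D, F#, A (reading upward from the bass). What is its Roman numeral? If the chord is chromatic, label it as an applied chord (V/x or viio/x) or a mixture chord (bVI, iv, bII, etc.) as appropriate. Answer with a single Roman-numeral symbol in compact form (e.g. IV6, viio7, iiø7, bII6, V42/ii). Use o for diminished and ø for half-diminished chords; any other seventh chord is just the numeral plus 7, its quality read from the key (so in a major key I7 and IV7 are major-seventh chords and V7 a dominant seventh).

bVII

The pitches D-F#-A form a major triad rooted on D.
D is the lowered seventh degree of E major (diatonic 7 would be D#). This is a major triad on the lowered seventh degree (the subtonic), borrowed from the parallel minor.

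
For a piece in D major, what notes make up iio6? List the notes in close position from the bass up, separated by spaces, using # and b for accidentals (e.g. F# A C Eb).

G Bb E

iio6 is the diminished supertonic triad, borrowed from the parallel minor. In D major that root is E.
So the chord is E-G-Bb.
With the 6 figure the chord is in first inversion; from the bass G upward in close position it reads G-Bb-E.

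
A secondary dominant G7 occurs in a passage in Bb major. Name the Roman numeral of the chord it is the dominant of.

The chord is a dominant seventh chord on G.
A dominant resolves down a perfect fifth: G → C. In Bb major, C is scale degree 2, i.e. ii.

ii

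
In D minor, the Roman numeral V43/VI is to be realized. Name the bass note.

The applied chord V43/VI is rooted on F: F-A-C-Eb.
The figure 43 means second inversion — the fifth is in the bass.

C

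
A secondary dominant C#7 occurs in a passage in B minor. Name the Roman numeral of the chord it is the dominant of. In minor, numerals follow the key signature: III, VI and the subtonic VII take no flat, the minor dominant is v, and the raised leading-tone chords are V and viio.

V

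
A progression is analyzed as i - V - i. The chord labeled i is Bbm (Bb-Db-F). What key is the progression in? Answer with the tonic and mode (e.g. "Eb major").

Bb minor

i is given as Bb-Db-F — a minor triad with root Bb.
If Bb is scale degree 1 and the mode makes that degree carry a minor triad, the tonic is Bb and the mode is minor.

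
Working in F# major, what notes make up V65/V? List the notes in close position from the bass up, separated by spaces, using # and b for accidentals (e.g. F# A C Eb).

The slash means an applied dominant: we want the dominant of V. In F# major, V is C# major, and its dominant is built on G#.
Building a dominant seventh chord on G# gives G#-B#-D#-F#.
With the 65 figure the chord is in first inversion; from the bass B# upward in close position it reads B#-D#-F#-G#.

B# D# F# G#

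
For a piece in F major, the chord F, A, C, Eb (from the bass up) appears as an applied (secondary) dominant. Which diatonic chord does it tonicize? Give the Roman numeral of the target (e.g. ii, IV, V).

The chord is a dominant seventh chord on F.
A dominant resolves down a perfect fifth: F → Bb. In F major, Bb is scale degree 4, i.e. IV.

IV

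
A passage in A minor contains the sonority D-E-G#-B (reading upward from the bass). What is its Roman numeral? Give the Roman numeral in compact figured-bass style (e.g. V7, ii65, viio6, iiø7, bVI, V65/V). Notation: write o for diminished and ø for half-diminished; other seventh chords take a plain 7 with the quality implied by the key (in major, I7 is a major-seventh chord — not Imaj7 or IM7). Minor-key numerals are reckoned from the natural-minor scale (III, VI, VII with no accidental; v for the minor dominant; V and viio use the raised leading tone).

V42

The pitches E-G#-B-D form a dominant seventh chord rooted on E.
E is scale degree 5 in A minor, and a dominant seventh chord on that degree is written V7.
With D in the bass the chord is in third inversion, so the figured bass is 42.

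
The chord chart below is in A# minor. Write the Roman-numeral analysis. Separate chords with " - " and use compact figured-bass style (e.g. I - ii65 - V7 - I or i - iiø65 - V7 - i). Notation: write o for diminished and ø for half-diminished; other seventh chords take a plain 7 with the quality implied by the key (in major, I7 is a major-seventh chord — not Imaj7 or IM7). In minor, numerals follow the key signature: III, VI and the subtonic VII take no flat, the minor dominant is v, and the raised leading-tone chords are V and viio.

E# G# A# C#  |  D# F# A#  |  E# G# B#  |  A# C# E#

E#-G#-A#-C#: root A# is the tonic; minor seventh chord there is i43.
D#-F#-A# has root D#, degree 4 in A# minor, so iv.
E#-G#-B#: root E# is the dominant; minor triad there is v.
A#-C#-E#: root A# is the tonic; minor triad there is i.

i43 - iv - v - i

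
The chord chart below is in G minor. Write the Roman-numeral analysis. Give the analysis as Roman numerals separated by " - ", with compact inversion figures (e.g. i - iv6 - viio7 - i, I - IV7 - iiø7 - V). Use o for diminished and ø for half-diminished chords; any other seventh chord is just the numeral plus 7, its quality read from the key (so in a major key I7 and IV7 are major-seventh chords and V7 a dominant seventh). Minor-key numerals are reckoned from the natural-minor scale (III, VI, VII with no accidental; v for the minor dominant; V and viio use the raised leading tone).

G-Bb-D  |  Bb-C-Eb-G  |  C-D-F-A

i - iv42 - v42

G-Bb-D has root G, degree 1 in G minor, so i.
Bb-C-Eb-G: root C is the subdominant; minor seventh chord there is iv42.
C-D-F-A: root D is the dominant; minor seventh chord there is v42.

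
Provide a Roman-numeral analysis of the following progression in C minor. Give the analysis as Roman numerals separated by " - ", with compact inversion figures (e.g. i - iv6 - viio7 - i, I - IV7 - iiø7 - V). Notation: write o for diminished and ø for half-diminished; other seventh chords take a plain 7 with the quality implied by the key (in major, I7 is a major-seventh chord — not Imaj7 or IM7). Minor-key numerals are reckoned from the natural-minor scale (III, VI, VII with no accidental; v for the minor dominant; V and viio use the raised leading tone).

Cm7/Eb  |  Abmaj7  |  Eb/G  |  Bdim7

i65 - VI7 - III6 - viio7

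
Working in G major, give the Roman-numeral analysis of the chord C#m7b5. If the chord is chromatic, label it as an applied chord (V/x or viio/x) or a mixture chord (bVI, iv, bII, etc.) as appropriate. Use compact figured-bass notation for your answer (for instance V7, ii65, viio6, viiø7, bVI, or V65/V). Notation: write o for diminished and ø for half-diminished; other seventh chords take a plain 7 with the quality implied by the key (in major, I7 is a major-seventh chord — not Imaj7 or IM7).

viiø7/V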